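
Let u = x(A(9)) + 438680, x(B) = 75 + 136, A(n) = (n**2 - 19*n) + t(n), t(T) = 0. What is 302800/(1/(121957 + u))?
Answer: 169824774400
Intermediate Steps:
A(n) = n**2 - 19*n (A(n) = (n**2 - 19*n) + 0 = n**2 - 19*n)
x(B) = 211
u = 438891 (u = 211 + 438680 = 438891)
302800/(1/(121957 + u)) = 302800/(1/(121957 + 438891)) = 302800/(1/560848) = 302800*560848 = 169824774400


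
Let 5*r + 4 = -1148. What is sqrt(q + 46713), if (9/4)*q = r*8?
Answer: sqrt(1147345)/5 ≈ 214.23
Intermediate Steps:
r = -1152/5 (r = -4/5 + (1/5)*(-1148) = -4/5 - 1148/5 = -1152/5 ≈ -230.40)
q = -4096/5 (q = 4*(-1152/5*8)/9 = (4/9)*(-9216/5) = -4096/5 ≈ -819.20)
sqrt(q + 46713) = sqrt(-4096/5 + 46713) = sqrt(229469/5) = sqrt(1147345)/5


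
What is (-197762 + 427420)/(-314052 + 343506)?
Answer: 114829/14727 ≈ 7.7972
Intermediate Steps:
(-197762 + 427420)/(-314052 + 343506) = 229658/29454 = 229658*(1/29454) = 114829/14727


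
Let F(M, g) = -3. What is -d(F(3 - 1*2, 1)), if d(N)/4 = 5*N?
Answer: 60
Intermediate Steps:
d(N) = 20*N (d(N) = 4*(5*N) = 20*N)
-d(F(3 - 1*2, 1)) = -20*(-3) = -1*(-60) = 60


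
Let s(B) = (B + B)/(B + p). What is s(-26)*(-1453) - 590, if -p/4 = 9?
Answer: -56068/31 ≈ -1808.6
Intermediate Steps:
p = -36 (p = -4*9 = -36)
s(B) = 2*B/(-36 + B) (s(B) = (B + B)/(B - 36) = (2*B)/(-36 + B) = 2*B/(-36 + B))
s(-26)*(-1453) - 590 = (2*(-26)/(-36 - 26))*(-1453) - 590 = (2*(-26)/(-62))*(-1453) - 590 = (2*(-26)*(-1/62))*(-1453) - 590 = (26/31)*(-1453) - 590 = -37778/31 - 590 = -56068/31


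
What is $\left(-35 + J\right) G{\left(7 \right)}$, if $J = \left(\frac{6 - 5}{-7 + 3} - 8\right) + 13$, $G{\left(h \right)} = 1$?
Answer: $- \frac{121}{4} \approx -30.25$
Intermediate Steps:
$J = \frac{19}{4}$ ($J = \left(1 \frac{1}{-4} - 8\right) + 13 = \left(1 \left(- \frac{1}{4}\right) - 8\right) + 13 = \left(- \frac{1}{4} - 8\right) + 13 = - \frac{33}{4} + 13 = \frac{19}{4} \approx 4.75$)
$\left(-35 + J\right) G{\left(7 \right)} = \left(-35 + \frac{19}{4}\right) 1 = \left(- \frac{121}{4}\right) 1 = - \frac{121}{4}$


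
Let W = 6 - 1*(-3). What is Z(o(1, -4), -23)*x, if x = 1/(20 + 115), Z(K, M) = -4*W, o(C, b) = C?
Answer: -4/15 ≈ -0.26667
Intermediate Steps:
W = 9 (W = 6 + 3 = 9)
Z(K, M) = -36 (Z(K, M) = -4*9 = -36)
x = 1/135 ≈ 0.0074074
Z(o(1, -4), -23)*x = -36*1/135 = -4/15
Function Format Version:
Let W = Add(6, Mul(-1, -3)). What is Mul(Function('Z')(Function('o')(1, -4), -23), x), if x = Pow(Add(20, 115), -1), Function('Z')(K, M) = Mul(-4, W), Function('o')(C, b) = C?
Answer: Rational(-4, 15) ≈ -0.26667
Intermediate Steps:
W = 9 (W = Add(6, 3) = 9)
Function('Z')(K, M) = -36 (Function('Z')(K, M) = Mul(-4, 9) = -36)
x = Rational(1, 135) (x = Pow(135, -1) = Rational(1, 135) ≈ 0.0074074)
Mul(Function('Z')(Function('o')(1, -4), -23), x) = Mul(-36, Rational(1, 135)) = Rational(-4, 15)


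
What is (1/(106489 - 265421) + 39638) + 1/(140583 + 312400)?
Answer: 2853678121061477/71993494156 ≈ 39638.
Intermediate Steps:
(1/(106489 - 265421) + 39638) + 1/(140583 + 312400) = (1/(-158932) + 39638) + 1/452983 = (-1/158932 + 39638) + 1/452983 = 6299746615/158932 + 1/452983 = 2853678121061477/71993494156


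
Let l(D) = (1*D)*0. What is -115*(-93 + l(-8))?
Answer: 10695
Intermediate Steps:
l(D) = 0 (l(D) = D*0 = 0)
-115*(-93 + l(-8)) = -115*(-93 + 0) = -115*(-93) = 10695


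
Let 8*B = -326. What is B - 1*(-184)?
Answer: 573/4 ≈ 143.25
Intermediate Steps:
B = -163/4 (B = (1/8)*(-326) = -163/4 ≈ -40.750)
B - 1*(-184) = -163/4 - 1*(-184) = -163/4 + 184 = 573/4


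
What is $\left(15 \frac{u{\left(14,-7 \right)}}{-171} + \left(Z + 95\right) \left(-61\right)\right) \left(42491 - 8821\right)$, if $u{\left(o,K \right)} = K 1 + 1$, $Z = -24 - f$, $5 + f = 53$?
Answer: $- \frac{897204490}{19} \approx -4.7221 \cdot 10^{7}$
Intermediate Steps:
$f = 48$ ($f = -5 + 53 = 48$)
$Z = -72$ ($Z = -24 - 48 = -72$)
$u{\left(o,K \right)} = 1 + K$ ($u{\left(o,K \right)} = K + 1 = 1 + K$)
$\left(15 \frac{u{\left(14,-7 \right)}}{-171} + \left(Z + 95\right) \left(-61\right)\right) \left(42491 - 8821\right) = \left(15 \frac{1 - 7}{-171} + \left(-72 + 95\right) \left(-61\right)\right) \left(42491 - 8821\right) = \left(15 \left(\left(-6\right) \left(- \frac{1}{171}\right)\right) + 23 \left(-61\right)\right) 33670 = \left(15 \cdot \frac{2}{57} - 1403\right) 33670 = \left(\frac{10}{19} - 1403\right) 33670 = \left(- \frac{26647}{19}\right) 33670 = - \frac{897204490}{19}$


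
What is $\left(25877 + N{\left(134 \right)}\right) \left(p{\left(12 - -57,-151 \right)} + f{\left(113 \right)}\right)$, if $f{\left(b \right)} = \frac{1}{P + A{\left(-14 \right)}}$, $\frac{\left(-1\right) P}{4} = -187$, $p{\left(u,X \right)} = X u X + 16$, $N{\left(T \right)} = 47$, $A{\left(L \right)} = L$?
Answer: $\frac{14968403417742}{367} \approx 4.0786 \cdot 10^{10}$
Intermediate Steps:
$p{\left(u,X \right)} = 16 + u X^{2}$ ($p{\left(u,X \right)} = u X^{2} + 16 = 16 + u X^{2}$)
$P = 748$ ($P = \left(-4\right) \left(-187\right) = 748$)
$f{\left(b \right)} = \frac{1}{734}$ ($f{\left(b \right)} = \frac{1}{748 - 14} = \frac{1}{734}$)
$\left(25877 + N{\left(134 \right)}\right) \left(p{\left(12 - -57,-151 \right)} + f{\left(113 \right)}\right) = \left(25877 + 47\right) \left(\left(16 + \left(12 - -57\right) \left(-151\right)^{2}\right) + \frac{1}{734}\right) = 25924 \left(\left(16 + \left(12 + 57\right) 22801\right) + \frac{1}{734}\right) = 25924 \left(\left(16 + 69 \cdot 22801\right) + \frac{1}{734}\right) = 25924 \left(\left(16 + 1573269\right) + \frac{1}{734}\right) = 25924 \left(1573285 + \frac{1}{734}\right) = 25924 \cdot \frac{1154791191}{734} = \frac{14968403417742}{367}$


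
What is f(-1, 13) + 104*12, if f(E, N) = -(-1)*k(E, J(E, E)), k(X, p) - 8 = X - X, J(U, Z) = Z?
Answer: 1256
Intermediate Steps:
k(X, p) = 8 (k(X, p) = 8 + (X - X) = 8 + 0 = 8)
f(E, N) = 8 (f(E, N) = -(-1)*8 = -1*(-8) = 8)
f(-1, 13) + 104*12 = 8 + 104*12 = 8 + 1248 = 1256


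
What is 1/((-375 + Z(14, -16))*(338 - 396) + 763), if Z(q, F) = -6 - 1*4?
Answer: 1/23093 ≈ 4.3303e-5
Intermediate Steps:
Z(q, F) = -10 (Z(q, F) = -6 - 4 = -10)
1/((-375 + Z(14, -16))*(338 - 396) + 763) = 1/((-375 - 10)*(338 - 396) + 763) = 1/(-385*(-58) + 763) = 1/(22330 + 763) = 1/23093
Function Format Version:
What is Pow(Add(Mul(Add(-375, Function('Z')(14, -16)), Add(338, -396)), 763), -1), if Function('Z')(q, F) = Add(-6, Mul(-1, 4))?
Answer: Rational(1, 23093) ≈ 4.3303e-5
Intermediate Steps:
Function('Z')(q, F) = -10 (Function('Z')(q, F) = Add(-6, -4) = -10)
Pow(Add(Mul(Add(-375, Function('Z')(14, -16)), Add(338, -396)), 763), -1) = Pow(Add(Mul(Add(-375, -10), Add(338, -396)), 763), -1) = Pow(Add(Mul(-385, -58), 763), -1) = Pow(Add(22330, 763), -1) = Pow(23093, -1) = Rational(1, 23093)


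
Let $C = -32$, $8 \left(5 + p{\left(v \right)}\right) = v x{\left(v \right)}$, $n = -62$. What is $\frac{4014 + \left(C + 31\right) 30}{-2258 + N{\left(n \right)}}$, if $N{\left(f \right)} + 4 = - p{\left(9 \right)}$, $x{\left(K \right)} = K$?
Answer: $- \frac{31872}{18137} \approx -1.7573$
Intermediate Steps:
$p{\left(v \right)} = -5 + \frac{v^{2}}{8}$ ($p{\left(v \right)} = -5 + \frac{v v}{8} = -5 + \frac{v^{2}}{8}$)
$N{\left(f \right)} = - \frac{73}{8}$ ($N{\left(f \right)} = -4 - \left(-5 + \frac{9^{2}}{8}\right) = -4 - \left(-5 + \frac{1}{8} \cdot 81\right) = -4 - \left(-5 + \frac{81}{8}\right) = -4 - \frac{41}{8} = - \frac{73}{8}$)
$\frac{4014 + \left(C + 31\right) 30}{-2258 + N{\left(n \right)}} = \frac{4014 + \left(-32 + 31\right) 30}{-2258 - \frac{73}{8}} = \frac{4014 - 30}{- \frac{18137}{8}} = \left(4014 - 30\right) \left(- \frac{8}{18137}\right) = 3984 \left(- \frac{8}{18137}\right) = - \frac{31872}{18137}$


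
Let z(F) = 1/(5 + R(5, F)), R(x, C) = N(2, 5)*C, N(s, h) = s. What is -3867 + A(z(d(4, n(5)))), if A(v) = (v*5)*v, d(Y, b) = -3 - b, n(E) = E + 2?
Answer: -174014/45 ≈ -3867.0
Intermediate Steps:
n(E) = 2 + E
R(x, C) = 2*C
z(F) = 1/(5 + 2*F)
A(v) = 5*v² (A(v) = (5*v)*v = 5*v²)
-3867 + A(z(d(4, n(5)))) = -3867 + 5*(1/(5 + 2*(-3 - (2 + 5))))² = -3867 + 5*(1/(5 + 2*(-3 - 1*7)))² = -3867 + 5*(1/(5 + 2*(-3 - 7)))² = -3867 + 5*(1/(5 + 2*(-10)))² = -3867 + 5*(1/(5 - 20))² = -3867 + 5*(1/(-15))² = -3867 + 5*(-1/15)² = -3867 + 5*(1/225) = -3867 + 1/45 = -174014/45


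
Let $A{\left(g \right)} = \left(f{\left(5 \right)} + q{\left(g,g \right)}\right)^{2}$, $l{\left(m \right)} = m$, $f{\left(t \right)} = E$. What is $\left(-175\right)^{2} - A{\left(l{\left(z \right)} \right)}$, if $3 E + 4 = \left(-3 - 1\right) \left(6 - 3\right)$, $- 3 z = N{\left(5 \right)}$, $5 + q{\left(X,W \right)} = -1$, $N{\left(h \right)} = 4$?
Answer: $\frac{274469}{9} \approx 30497.0$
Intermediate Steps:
$q{\left(X,W \right)} = -6$ ($q{\left(X,W \right)} = -5 - 1 = -6$)
$z = - \frac{4}{3}$ ($z = \left(- \frac{1}{3}\right) 4 = - \frac{4}{3} \approx -1.3333$)
$E = - \frac{16}{3}$ ($E = - \frac{4}{3} + \frac{\left(-3 - 1\right) \left(6 - 3\right)}{3} = - \frac{4}{3} + \frac{\left(-4\right) 3}{3} = - \frac{4}{3} + \frac{1}{3} \left(-12\right) = - \frac{4}{3} - 4 = - \frac{16}{3} \approx -5.3333$)
$f{\left(t \right)} = - \frac{16}{3}$
$A{\left(g \right)} = \frac{1156}{9}$ ($A{\left(g \right)} = \left(- \frac{16}{3} - 6\right)^{2} = \left(- \frac{34}{3}\right)^{2} = \frac{1156}{9}$)
$\left(-175\right)^{2} - A{\left(l{\left(z \right)} \right)} = \left(-175\right)^{2} - \frac{1156}{9} = 30625 - \frac{1156}{9} = \frac{274469}{9}$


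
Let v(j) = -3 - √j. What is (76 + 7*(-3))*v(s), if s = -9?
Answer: -165 - 165*I ≈ -165.0 - 165.0*I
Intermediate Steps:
(76 + 7*(-3))*v(s) = (76 + 7*(-3))*(-3 - √(-9)) = (76 - 21)*(-3 - 3*I) = 55*(-3 - 3*I) = -165 - 165*I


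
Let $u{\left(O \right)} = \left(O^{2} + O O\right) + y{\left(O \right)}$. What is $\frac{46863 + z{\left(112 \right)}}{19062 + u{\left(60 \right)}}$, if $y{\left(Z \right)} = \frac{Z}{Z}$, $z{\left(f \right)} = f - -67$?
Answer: $\frac{47042}{26263} \approx 1.7912$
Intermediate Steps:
$z{\left(f \right)} = 67 + f$ ($z{\left(f \right)} = f + 67 = 67 + f$)
$y{\left(Z \right)} = 1$
$u{\left(O \right)} = 1 + 2 O^{2}$ ($u{\left(O \right)} = \left(O^{2} + O O\right) + 1 = \left(O^{2} + O^{2}\right) + 1 = 2 O^{2} + 1 = 1 + 2 O^{2}$)
$\frac{46863 + z{\left(112 \right)}}{19062 + u{\left(60 \right)}} = \frac{46863 + \left(67 + 112\right)}{19062 + \left(1 + 2 \cdot 60^{2}\right)} = \frac{46863 + 179}{19062 + \left(1 + 2 \cdot 3600\right)} = \frac{47042}{19062 + \left(1 + 7200\right)} = \frac{47042}{19062 + 7201} = \frac{47042}{26263}$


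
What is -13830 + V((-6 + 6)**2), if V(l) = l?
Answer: -13830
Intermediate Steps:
-13830 + V((-6 + 6)**2) = -13830 + (-6 + 6)**2 = -13830 + 0**2 = -13830 + 0 = -13830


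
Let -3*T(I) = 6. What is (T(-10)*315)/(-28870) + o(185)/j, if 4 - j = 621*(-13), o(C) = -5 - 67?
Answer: 300987/23318299 ≈ 0.012908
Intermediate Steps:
o(C) = -72
T(I) = -2 (T(I) = -⅓*6 = -2)
j = 8077 (j = 4 - 621*(-13) = 4 - 1*(-8073) = 4 + 8073 = 8077)
(T(-10)*315)/(-28870) + o(185)/j = -2*315/(-28870) - 72/8077 = -630*(-1/28870) - 72*1/8077 = 63/2887 - 72/8077 = 300987/23318299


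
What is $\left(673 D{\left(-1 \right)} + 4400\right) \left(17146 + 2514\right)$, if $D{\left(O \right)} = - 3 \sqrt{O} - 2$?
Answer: $60041640 - 39693540 i \approx 6.0042 \cdot 10^{7} - 3.9694 \cdot 10^{7} i$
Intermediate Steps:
$D{\left(O \right)} = -2 - 3 \sqrt{O}$ ($D{\left(O \right)} = - 3 \sqrt{O} - 2 = -2 - 3 \sqrt{O}$)
$\left(673 D{\left(-1 \right)} + 4400\right) \left(17146 + 2514\right) = \left(673 \left(-2 - 3 \sqrt{-1}\right) + 4400\right) \left(17146 + 2514\right) = \left(673 \left(-2 - 3 i\right) + 4400\right) 19660 = \left(\left(-1346 - 2019 i\right) + 4400\right) 19660 = \left(3054 - 2019 i\right) 19660 = 60041640 - 39693540 i$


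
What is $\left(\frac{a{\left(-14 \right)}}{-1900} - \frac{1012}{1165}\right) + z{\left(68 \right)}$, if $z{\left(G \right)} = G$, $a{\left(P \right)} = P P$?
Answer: $\frac{7418343}{110675} \approx 67.028$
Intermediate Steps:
$a{\left(P \right)} = P^{2}$
$\left(\frac{a{\left(-14 \right)}}{-1900} - \frac{1012}{1165}\right) + z{\left(68 \right)} = \left(\frac{\left(-14\right)^{2}}{-1900} - \frac{1012}{1165}\right) + 68 = \left(196 \left(- \frac{1}{1900}\right) - \frac{1012}{1165}\right) + 68 = \left(- \frac{49}{475} - \frac{1012}{1165}\right) + 68 = - \frac{107557}{110675} + 68 = \frac{7418343}{110675}$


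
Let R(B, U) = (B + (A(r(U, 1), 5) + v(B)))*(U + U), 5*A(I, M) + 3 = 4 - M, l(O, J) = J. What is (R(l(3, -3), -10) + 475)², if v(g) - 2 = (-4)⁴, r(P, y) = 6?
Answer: 21242881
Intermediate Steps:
A(I, M) = ⅕ - M/5 (A(I, M) = -⅗ + (4 - M)/5 = -⅗ + (⅘ - M/5) = ⅕ - M/5)
v(g) = 258 (v(g) = 2 + (-4)⁴ = 2 + 256 = 258)
R(B, U) = 2*U*(1286/5 + B) (R(B, U) = (B + ((⅕ - ⅕*5) + 258))*(U + U) = (B + ((⅕ - 1) + 258))*(2*U) = (B + (-⅘ + 258))*(2*U) = (B + 1286/5)*(2*U) = (1286/5 + B)*(2*U) = 2*U*(1286/5 + B))
(R(l(3, -3), -10) + 475)² = ((⅖)*(-10)*(1286 + 5*(-3)) + 475)² = ((⅖)*(-10)*(1286 - 15) + 475)² = ((⅖)*(-10)*1271 + 475)² = (-5084 + 475)² = (-4609)² = 21242881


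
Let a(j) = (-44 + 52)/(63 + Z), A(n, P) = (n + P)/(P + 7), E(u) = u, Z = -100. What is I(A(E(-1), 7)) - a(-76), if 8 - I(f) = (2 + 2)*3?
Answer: -140/37 ≈ -3.7838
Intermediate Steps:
A(n, P) = (P + n)/(7 + P)
a(j) = -8/37 (a(j) = (-44 + 52)/(63 - 100) = 8/(-37) = 8*(-1/37) = -8/37)
I(f) = -4 (I(f) = 8 - (2 + 2)*3 = 8 - 4*3 = 8 - 1*12 = 8 - 12 = -4)
I(A(E(-1), 7)) - a(-76) = -4 - 1*(-8/37) = -4 + 8/37 = -140/37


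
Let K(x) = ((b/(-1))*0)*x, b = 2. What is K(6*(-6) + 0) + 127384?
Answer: 127384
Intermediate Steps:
K(x) = 0 (K(x) = ((2/(-1))*0)*x = ((2*(-1))*0)*x = (-2*0)*x = 0*x = 0)
K(6*(-6) + 0) + 127384 = 0 + 127384 = 127384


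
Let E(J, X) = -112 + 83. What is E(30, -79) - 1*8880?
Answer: -8909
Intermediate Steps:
E(J, X) = -29
E(30, -79) - 1*8880 = -29 - 1*8880 = -29 - 8880 = -8909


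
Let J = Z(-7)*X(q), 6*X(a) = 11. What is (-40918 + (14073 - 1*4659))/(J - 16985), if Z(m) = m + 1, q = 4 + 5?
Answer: 7876/4249 ≈ 1.8536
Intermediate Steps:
q = 9
X(a) = 11/6 (X(a) = (⅙)*11 = 11/6)
Z(m) = 1 + m
J = -11 (J = (1 - 7)*(11/6) = -6*11/6 = -11)
(-40918 + (14073 - 1*4659))/(J - 16985) = (-40918 + (14073 - 1*4659))/(-11 - 16985) = (-40918 + (14073 - 4659))/(-16996) = (-40918 + 9414)*(-1/16996) = -31504*(-1/16996) = 7876/4249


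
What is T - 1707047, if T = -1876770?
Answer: -3583817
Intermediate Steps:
T - 1707047 = -1876770 - 1707047 = -3583817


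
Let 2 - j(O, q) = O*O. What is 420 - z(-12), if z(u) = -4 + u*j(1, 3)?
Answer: 436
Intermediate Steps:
j(O, q) = 2 - O**2 (j(O, q) = 2 - O*O = 2 - O**2)
z(u) = -4 + u (z(u) = -4 + u*(2 - 1*1**2) = -4 + u*(2 - 1*1) = -4 + u*(2 - 1) = -4 + u*1 = -4 + u)
420 - z(-12) = 420 - (-4 - 12) = 420 - 1*(-16) = 420 + 16 = 436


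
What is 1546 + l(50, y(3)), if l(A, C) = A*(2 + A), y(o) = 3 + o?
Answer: 4146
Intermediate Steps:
1546 + l(50, y(3)) = 1546 + 50*(2 + 50) = 1546 + 50*52 = 1546 + 2600 = 4146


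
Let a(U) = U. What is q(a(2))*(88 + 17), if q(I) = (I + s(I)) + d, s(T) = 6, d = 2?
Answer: 1050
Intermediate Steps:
q(I) = 8 + I (q(I) = (I + 6) + 2 = (6 + I) + 2 = 8 + I)
q(a(2))*(88 + 17) = (8 + 2)*(88 + 17) = 10*105 = 1050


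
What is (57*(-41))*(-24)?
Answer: 56088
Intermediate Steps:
(57*(-41))*(-24) = -2337*(-24) = 56088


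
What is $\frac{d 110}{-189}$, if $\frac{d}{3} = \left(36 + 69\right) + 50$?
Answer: $- \frac{17050}{63} \approx -270.63$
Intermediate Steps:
$d = 465$ ($d = 3 \left(\left(36 + 69\right) + 50\right) = 3 \left(105 + 50\right) = 3 \cdot 155 = 465$)
$\frac{d 110}{-189} = \frac{465 \cdot 110}{-189} = 51150 \left(- \frac{1}{189}\right) = - \frac{17050}{63}$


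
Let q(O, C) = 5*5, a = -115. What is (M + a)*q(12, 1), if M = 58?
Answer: -1425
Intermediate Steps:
q(O, C) = 25
(M + a)*q(12, 1) = (58 - 115)*25 = -57*25 = -1425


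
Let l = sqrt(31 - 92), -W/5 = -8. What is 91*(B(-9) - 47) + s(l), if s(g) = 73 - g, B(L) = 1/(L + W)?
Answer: -130233/31 - I*sqrt(61) ≈ -4201.1 - 7.8102*I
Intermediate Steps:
W = 40 (W = -5*(-8) = 40)
B(L) = 1/(40 + L) (B(L) = 1/(L + 40) = 1/(40 + L))
l = I*sqrt(61) (l = sqrt(-61) = I*sqrt(61) ≈ 7.8102*I)
91*(B(-9) - 47) + s(l) = 91*(1/(40 - 9) - 47) + (73 - I*sqrt(61)) = 91*(1/31 - 47) + (73 - I*sqrt(61)) = 91*(-1456/31) + (73 - I*sqrt(61)) = -132496/31 + (73 - I*sqrt(61)) = -130233/31 - I*sqrt(61)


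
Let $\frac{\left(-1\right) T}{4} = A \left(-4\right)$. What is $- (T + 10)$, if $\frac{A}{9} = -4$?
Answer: $566$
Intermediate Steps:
$A = -36$ ($A = 9 \left(-4\right) = -36$)
$T = -576$ ($T = - 4 \left(\left(-36\right) \left(-4\right)\right) = \left(-4\right) 144 = -576$)
$- (T + 10) = - (-576 + 10) = \left(-1\right) \left(-566\right) = 566$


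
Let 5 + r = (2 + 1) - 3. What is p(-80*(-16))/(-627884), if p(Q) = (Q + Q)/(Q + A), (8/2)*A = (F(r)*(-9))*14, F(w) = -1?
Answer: -1280/411734933 ≈ -3.1088e-6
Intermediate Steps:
r = -5 (r = -5 + ((2 + 1) - 3) = -5 + (3 - 3) = -5 + 0 = -5)
A = 63/2 (A = (-1*(-9)*14)/4 = (9*14)/4 = (1/4)*126 = 63/2 ≈ 31.500)
p(Q) = 2*Q/(63/2 + Q) (p(Q) = (Q + Q)/(Q + 63/2) = (2*Q)/(63/2 + Q) = 2*Q/(63/2 + Q))
p(-80*(-16))/(-627884) = (4*(-80*(-16))/(63 + 2*(-80*(-16))))/(-627884) = (4*1280/(63 + 2*1280))*(-1/627884) = (4*1280/(63 + 2560))*(-1/627884) = (4*1280/2623)*(-1/627884) = (4*1280*(1/2623))*(-1/627884) = (5120/2623)*(-1/627884) = -1280/411734933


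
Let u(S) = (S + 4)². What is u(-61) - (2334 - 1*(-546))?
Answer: 369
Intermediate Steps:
u(S) = (4 + S)²
u(-61) - (2334 - 1*(-546)) = (4 - 61)² - (2334 - 1*(-546)) = (-57)² - (2334 + 546) = 3249 - 1*2880 = 3249 - 2880 = 369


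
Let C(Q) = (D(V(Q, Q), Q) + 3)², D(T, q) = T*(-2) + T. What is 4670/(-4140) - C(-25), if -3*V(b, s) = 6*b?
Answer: -914993/414 ≈ -2210.1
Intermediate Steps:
V(b, s) = -2*b
D(T, q) = -T (D(T, q) = -2*T + T = -T)
C(Q) = (3 + 2*Q)² (C(Q) = (-(-2)*Q + 3)² = (2*Q + 3)² = (3 + 2*Q)²)
4670/(-4140) - C(-25) = 4670/(-4140) - (3 + 2*(-25))² = 4670*(-1/4140) - (3 - 50)² = -467/414 - 1*(-47)² = -467/414 - 1*2209 = -467/414 - 2209 = -914993/414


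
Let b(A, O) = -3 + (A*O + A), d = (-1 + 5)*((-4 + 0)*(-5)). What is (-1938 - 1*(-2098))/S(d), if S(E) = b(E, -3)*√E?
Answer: -8*√5/163 ≈ -0.10975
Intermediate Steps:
d = 80 (d = 4*(-4*(-5)) = 4*20 = 80)
b(A, O) = -3 + A + A*O (b(A, O) = -3 + (A + A*O) = -3 + A + A*O)
S(E) = √E*(-3 - 2*E) (S(E) = (-3 + E + E*(-3))*√E = (-3 + E - 3*E)*√E = (-3 - 2*E)*√E = √E*(-3 - 2*E))
(-1938 - 1*(-2098))/S(d) = (-1938 - 1*(-2098))/((√80*(-3 - 2*80))) = (-1938 + 2098)/(((4*√5)*(-3 - 160))) = 160/(((4*√5)*(-163))) = 160/((-652*√5)) = 160*(-√5/3260) = -8*√5/163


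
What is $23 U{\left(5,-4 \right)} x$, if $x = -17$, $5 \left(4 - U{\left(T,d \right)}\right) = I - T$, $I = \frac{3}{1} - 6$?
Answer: $- \frac{10948}{5} \approx -2189.6$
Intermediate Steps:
$I = -3$ ($I = 3 \cdot 1 - 6 = 3 - 6 = -3$)
$U{\left(T,d \right)} = \frac{23}{5} + \frac{T}{5}$ ($U{\left(T,d \right)} = 4 - \frac{-3 - T}{5} = 4 + \left(\frac{3}{5} + \frac{T}{5}\right) = \frac{23}{5} + \frac{T}{5}$)
$23 U{\left(5,-4 \right)} x = 23 \left(\frac{23}{5} + \frac{1}{5} \cdot 5\right) \left(-17\right) = 23 \left(\frac{23}{5} + 1\right) \left(-17\right) = 23 \cdot \frac{28}{5} \left(-17\right) = \frac{644}{5} \left(-17\right) = - \frac{10948}{5}$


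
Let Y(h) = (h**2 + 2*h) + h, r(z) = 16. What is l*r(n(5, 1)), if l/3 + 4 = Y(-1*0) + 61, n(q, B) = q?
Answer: 2736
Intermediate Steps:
Y(h) = h**2 + 3*h
l = 171 (l = -12 + 3*((-1*0)*(3 - 1*0) + 61) = -12 + 3*(0*(3 + 0) + 61) = -12 + 3*(0*3 + 61) = -12 + 3*(0 + 61) = -12 + 3*61 = -12 + 183 = 171)
l*r(n(5, 1)) = 171*16 = 2736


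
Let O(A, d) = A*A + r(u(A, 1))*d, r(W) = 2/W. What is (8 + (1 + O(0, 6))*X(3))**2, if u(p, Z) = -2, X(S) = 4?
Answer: 144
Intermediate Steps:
O(A, d) = A**2 - d (O(A, d) = A*A + (2/(-2))*d = A**2 + (2*(-1/2))*d = A**2 - d)
(8 + (1 + O(0, 6))*X(3))**2 = (8 + (1 + (0**2 - 1*6))*4)**2 = (8 + (1 + (0 - 6))*4)**2 = (8 + (1 - 6)*4)**2 = (8 - 5*4)**2 = (8 - 20)**2 = (-12)**2 = 144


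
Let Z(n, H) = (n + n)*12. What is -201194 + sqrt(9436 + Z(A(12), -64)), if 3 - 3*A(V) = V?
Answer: -201194 + 2*sqrt(2341) ≈ -2.0110e+5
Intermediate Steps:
A(V) = 1 - V/3
Z(n, H) = 24*n (Z(n, H) = (2*n)*12 = 24*n)
-201194 + sqrt(9436 + Z(A(12), -64)) = -201194 + sqrt(9436 + 24*(1 - 1/3*12)) = -201194 + sqrt(9436 + 24*(1 - 4)) = -201194 + sqrt(9436 + 24*(-3)) = -201194 + sqrt(9436 - 72) = -201194 + sqrt(9364) = -201194 + 2*sqrt(2341)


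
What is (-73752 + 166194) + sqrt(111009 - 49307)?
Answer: 92442 + sqrt(61702) ≈ 92690.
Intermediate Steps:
(-73752 + 166194) + sqrt(111009 - 49307) = 92442 + sqrt(61702)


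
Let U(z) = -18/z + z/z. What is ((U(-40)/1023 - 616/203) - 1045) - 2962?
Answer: -2379313019/593340 ≈ -4010.0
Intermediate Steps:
U(z) = 1 - 18/z (U(z) = -18/z + 1 = 1 - 18/z)
((U(-40)/1023 - 616/203) - 1045) - 2962 = ((((-18 - 40)/(-40))/1023 - 616/203) - 1045) - 2962 = ((-1/40*(-58)*(1/1023) - 616*1/203) - 1045) - 2962 = (((29/20)*(1/1023) - 88/29) - 1045) - 2962 = ((29/20460 - 88/29) - 1045) - 2962 = (-1799639/593340 - 1045) - 2962 = -621839939/593340 - 2962 = -2379313019/593340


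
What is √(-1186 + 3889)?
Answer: √2703 ≈ 51.990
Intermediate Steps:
√(-1186 + 3889) = √2703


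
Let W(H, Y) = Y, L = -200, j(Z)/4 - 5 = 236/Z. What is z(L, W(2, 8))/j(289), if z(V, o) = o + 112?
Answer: 8670/1681 ≈ 5.1576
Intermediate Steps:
j(Z) = 20 + 944/Z (j(Z) = 20 + 4*(236/Z) = 20 + 944/Z)
z(V, o) = 112 + o
z(L, W(2, 8))/j(289) = (112 + 8)/(20 + 944/289) = 120/(20 + 944*(1/289)) = 120/(20 + 944/289) = 120/(6724/289) = 120*(289/6724) = 8670/1681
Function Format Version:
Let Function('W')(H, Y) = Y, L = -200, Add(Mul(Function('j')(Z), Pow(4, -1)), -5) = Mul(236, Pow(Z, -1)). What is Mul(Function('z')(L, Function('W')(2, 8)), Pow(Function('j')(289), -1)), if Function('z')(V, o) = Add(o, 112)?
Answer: Rational(8670, 1681) ≈ 5.1576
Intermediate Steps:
Function('j')(Z) = Add(20, Mul(944, Pow(Z, -1))) (Function('j')(Z) = Add(20, Mul(4, Mul(236, Pow(Z, -1)))) = Add(20, Mul(944, Pow(Z, -1))))
Function('z')(V, o) = Add(112, o)
Mul(Function('z')(L, Function('W')(2, 8)), Pow(Function('j')(289), -1)) = Mul(Add(112, 8), Pow(Add(20, Mul(944, Pow(289, -1))), -1)) = Mul(120, Pow(Add(20, Mul(944, Rational(1, 289))), -1)) = Mul(120, Pow(Add(20, Rational(944, 289)), -1)) = Mul(120, Pow(Rational(6724, 289), -1)) = Mul(120, Rational(289, 6724)) = Rational(8670, 1681)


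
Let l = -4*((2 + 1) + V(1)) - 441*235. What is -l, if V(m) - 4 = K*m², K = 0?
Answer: 103663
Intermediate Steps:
V(m) = 4 (V(m) = 4 + 0*m² = 4 + 0 = 4)
l = -103663 (l = -4*((2 + 1) + 4) - 441*235 = -4*(3 + 4) - 103635 = -4*7 - 103635 = -28 - 103635 = -103663)
-l = -1*(-103663) = 103663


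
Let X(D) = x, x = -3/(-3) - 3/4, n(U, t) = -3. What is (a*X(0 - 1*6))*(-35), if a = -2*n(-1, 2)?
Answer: -105/2 ≈ -52.500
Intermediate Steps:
x = ¼ (x = -3*(-⅓) - 3*¼ = 1 - ¾ = ¼ ≈ 0.25000)
X(D) = ¼
a = 6 (a = -2*(-3) = 6)
(a*X(0 - 1*6))*(-35) = (6*(¼))*(-35) = (3/2)*(-35) = -105/2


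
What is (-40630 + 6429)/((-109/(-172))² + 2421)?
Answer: -1011802384/71634745 ≈ -14.124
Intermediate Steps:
(-40630 + 6429)/((-109/(-172))² + 2421) = -34201/((-109*(-1/172))² + 2421) = -34201/((109/172)² + 2421) = -34201/(11881/29584 + 2421) = -34201/71634745/29584 = -34201*29584/71634745 = -1011802384/71634745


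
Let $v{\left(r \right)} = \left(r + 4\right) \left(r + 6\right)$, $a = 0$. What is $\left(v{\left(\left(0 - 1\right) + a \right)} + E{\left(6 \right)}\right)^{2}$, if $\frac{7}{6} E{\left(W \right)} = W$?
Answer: $\frac{19881}{49} \approx 405.73$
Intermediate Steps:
$E{\left(W \right)} = \frac{6 W}{7}$
$v{\left(r \right)} = \left(4 + r\right) \left(6 + r\right)$
$\left(v{\left(\left(0 - 1\right) + a \right)} + E{\left(6 \right)}\right)^{2} = \left(\left(24 + \left(\left(0 - 1\right) + 0\right)^{2} + 10 \left(\left(0 - 1\right) + 0\right)\right) + \frac{6}{7} \cdot 6\right)^{2} = \left(\left(24 + \left(-1 + 0\right)^{2} + 10 \left(-1 + 0\right)\right) + \frac{36}{7}\right)^{2} = \left(\left(24 + \left(-1\right)^{2} + 10 \left(-1\right)\right) + \frac{36}{7}\right)^{2} = \left(\left(24 + 1 - 10\right) + \frac{36}{7}\right)^{2} = \left(15 + \frac{36}{7}\right)^{2} = \left(\frac{141}{7}\right)^{2} = \frac{19881}{49}$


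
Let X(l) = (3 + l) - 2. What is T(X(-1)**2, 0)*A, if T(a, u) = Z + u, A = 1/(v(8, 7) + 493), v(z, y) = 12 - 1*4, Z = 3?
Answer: 1/167 ≈ 0.0059880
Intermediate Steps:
X(l) = 1 + l
v(z, y) = 8 (v(z, y) = 12 - 4 = 8)
A = 1/501 (A = 1/(8 + 493) = 1/501 ≈ 0.0019960)
T(a, u) = 3 + u
T(X(-1)**2, 0)*A = (3 + 0)*(1/501) = 3*(1/501) = 1/167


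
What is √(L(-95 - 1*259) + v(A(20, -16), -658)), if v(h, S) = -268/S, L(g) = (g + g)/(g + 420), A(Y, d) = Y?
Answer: 2*I*√33790603/3619 ≈ 3.2125*I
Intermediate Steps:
L(g) = 2*g/(420 + g) (L(g) = (2*g)/(420 + g) = 2*g/(420 + g))
√(L(-95 - 1*259) + v(A(20, -16), -658)) = √(2*(-95 - 1*259)/(420 + (-95 - 1*259)) - 268/(-658)) = √(2*(-95 - 259)/(420 + (-95 - 259)) - 268*(-1/658)) = √(2*(-354)/(420 - 354) + 134/329) = √(2*(-354)/66 + 134/329) = √(2*(-354)*(1/66) + 134/329) = √(-118/11 + 134/329) = √(-37348/3619) = 2*I*√33790603/3619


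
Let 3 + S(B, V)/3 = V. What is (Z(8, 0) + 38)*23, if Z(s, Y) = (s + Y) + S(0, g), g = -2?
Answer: 713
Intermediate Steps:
S(B, V) = -9 + 3*V
Z(s, Y) = -15 + Y + s (Z(s, Y) = (s + Y) + (-9 + 3*(-2)) = (Y + s) + (-9 - 6) = (Y + s) - 15 = -15 + Y + s)
(Z(8, 0) + 38)*23 = ((-15 + 0 + 8) + 38)*23 = (-7 + 38)*23 = 31*23 = 713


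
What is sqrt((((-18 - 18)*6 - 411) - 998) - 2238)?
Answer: I*sqrt(3863) ≈ 62.153*I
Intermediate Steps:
sqrt((((-18 - 18)*6 - 411) - 998) - 2238) = sqrt(((-36*6 - 411) - 998) - 2238) = sqrt(((-216 - 411) - 998) - 2238) = sqrt((-627 - 998) - 2238) = sqrt(-1625 - 2238) = sqrt(-3863) = I*sqrt(3863)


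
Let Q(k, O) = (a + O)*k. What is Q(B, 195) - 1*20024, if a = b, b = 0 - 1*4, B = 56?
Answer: -9328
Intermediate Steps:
b = -4 (b = 0 - 4 = -4)
a = -4
Q(k, O) = k*(-4 + O) (Q(k, O) = (-4 + O)*k = k*(-4 + O))
Q(B, 195) - 1*20024 = 56*(-4 + 195) - 1*20024 = 56*191 - 20024 = 10696 - 20024 = -9328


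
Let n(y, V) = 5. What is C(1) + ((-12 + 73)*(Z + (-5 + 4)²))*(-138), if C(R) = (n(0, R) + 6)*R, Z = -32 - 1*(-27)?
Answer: 33683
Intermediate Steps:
Z = -5 (Z = -32 + 27 = -5)
C(R) = 11*R (C(R) = (5 + 6)*R = 11*R)
C(1) + ((-12 + 73)*(Z + (-5 + 4)²))*(-138) = 11*1 + ((-12 + 73)*(-5 + (-5 + 4)²))*(-138) = 11 + (61*(-5 + (-1)²))*(-138) = 11 + (61*(-5 + 1))*(-138) = 11 + (61*(-4))*(-138) = 11 - 244*(-138) = 11 + 33672 = 33683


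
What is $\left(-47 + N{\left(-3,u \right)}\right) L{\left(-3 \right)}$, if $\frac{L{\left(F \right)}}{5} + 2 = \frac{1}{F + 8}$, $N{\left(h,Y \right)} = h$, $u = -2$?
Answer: $450$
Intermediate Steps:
$L{\left(F \right)} = -10 + \frac{5}{8 + F}$ ($L{\left(F \right)} = -10 + \frac{5}{F + 8} = -10 + \frac{5}{8 + F}$)
$\left(-47 + N{\left(-3,u \right)}\right) L{\left(-3 \right)} = \left(-47 - 3\right) \frac{5 \left(-15 - -6\right)}{8 - 3} = - 50 \frac{5 \left(-15 + 6\right)}{5} = - 50 \cdot 5 \cdot \frac{1}{5} \left(-9\right) = \left(-50\right) \left(-9\right) = 450$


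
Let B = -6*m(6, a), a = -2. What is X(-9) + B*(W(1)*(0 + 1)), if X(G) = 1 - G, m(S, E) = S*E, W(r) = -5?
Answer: -350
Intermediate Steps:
m(S, E) = E*S
B = 72 (B = -(-12)*6 = -6*(-12) = 72)
X(-9) + B*(W(1)*(0 + 1)) = (1 - 1*(-9)) + 72*(-5*(0 + 1)) = (1 + 9) + 72*(-5*1) = 10 + 72*(-5) = 10 - 360 = -350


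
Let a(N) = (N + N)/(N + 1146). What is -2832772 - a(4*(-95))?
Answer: -1084951296/383 ≈ -2.8328e+6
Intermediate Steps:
a(N) = 2*N/(1146 + N) (a(N) = (2*N)/(1146 + N) = 2*N/(1146 + N))
-2832772 - a(4*(-95)) = -2832772 - 2*4*(-95)/(1146 + 4*(-95)) = -2832772 - 2*(-380)/(1146 - 380) = -2832772 - 2*(-380)/766 = -2832772 - 1*(-380/383) = -2832772 + 380/383 = -1084951296/383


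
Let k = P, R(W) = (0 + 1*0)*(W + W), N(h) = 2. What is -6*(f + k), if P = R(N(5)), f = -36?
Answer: 216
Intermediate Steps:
R(W) = 0 (R(W) = (0 + 0)*(2*W) = 0*(2*W) = 0)
P = 0
k = 0
-6*(f + k) = -6*(-36 + 0) = -6*(-36) = 216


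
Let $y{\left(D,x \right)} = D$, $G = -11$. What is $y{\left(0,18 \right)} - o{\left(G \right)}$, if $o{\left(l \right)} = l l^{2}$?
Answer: $1331$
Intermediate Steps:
$o{\left(l \right)} = l^{3}$
$y{\left(0,18 \right)} - o{\left(G \right)} = 0 - \left(-11\right)^{3} = 0 - -1331 = 0 + 1331 = 1331$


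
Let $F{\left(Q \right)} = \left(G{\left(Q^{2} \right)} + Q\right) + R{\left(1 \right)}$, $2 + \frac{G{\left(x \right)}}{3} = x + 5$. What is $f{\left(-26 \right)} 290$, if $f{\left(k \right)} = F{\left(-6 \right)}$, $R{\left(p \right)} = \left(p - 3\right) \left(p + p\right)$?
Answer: $31030$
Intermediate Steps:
$R{\left(p \right)} = 2 p \left(-3 + p\right)$ ($R{\left(p \right)} = \left(-3 + p\right) 2 p = 2 p \left(-3 + p\right)$)
$G{\left(x \right)} = 9 + 3 x$ ($G{\left(x \right)} = -6 + 3 \left(x + 5\right) = -6 + 3 \left(5 + x\right) = -6 + \left(15 + 3 x\right) = 9 + 3 x$)
$F{\left(Q \right)} = 5 + Q + 3 Q^{2}$ ($F{\left(Q \right)} = \left(\left(9 + 3 Q^{2}\right) + Q\right) + 2 \cdot 1 \left(-3 + 1\right) = \left(9 + Q + 3 Q^{2}\right) + 2 \cdot 1 \left(-2\right) = \left(9 + Q + 3 Q^{2}\right) - 4 = 5 + Q + 3 Q^{2}$)
$f{\left(k \right)} = 107$ ($f{\left(k \right)} = 5 - 6 + 3 \left(-6\right)^{2} = 5 - 6 + 3 \cdot 36 = 5 - 6 + 108 = 107$)
$f{\left(-26 \right)} 290 = 107 \cdot 290 = 31030$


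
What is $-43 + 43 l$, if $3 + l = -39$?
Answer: $-1849$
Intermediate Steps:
$l = -42$ ($l = -3 - 39 = -42$)
$-43 + 43 l = -43 + 43 \left(-42\right) = -43 - 1806 = -1849$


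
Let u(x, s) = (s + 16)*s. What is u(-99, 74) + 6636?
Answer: 13296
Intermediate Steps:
u(x, s) = s*(16 + s) (u(x, s) = (16 + s)*s = s*(16 + s))
u(-99, 74) + 6636 = 74*(16 + 74) + 6636 = 74*90 + 6636 = 6660 + 6636 = 13296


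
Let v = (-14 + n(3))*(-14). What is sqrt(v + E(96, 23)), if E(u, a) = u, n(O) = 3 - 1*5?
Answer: 8*sqrt(5) ≈ 17.889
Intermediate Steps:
n(O) = -2 (n(O) = 3 - 5 = -2)
v = 224 (v = (-14 - 2)*(-14) = -16*(-14) = 224)
sqrt(v + E(96, 23)) = sqrt(224 + 96) = sqrt(320) = 8*sqrt(5)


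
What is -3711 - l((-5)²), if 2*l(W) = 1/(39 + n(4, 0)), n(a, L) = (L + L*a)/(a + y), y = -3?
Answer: -289459/78 ≈ -3711.0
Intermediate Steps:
n(a, L) = (L + L*a)/(-3 + a) (n(a, L) = (L + L*a)/(a - 3) = (L + L*a)/(-3 + a))
l(W) = 1/78 (l(W) = 1/(2*(39 + 0*(1 + 4)/(-3 + 4))) = 1/(2*(39 + 0*5/1)) = 1/(2*(39 + 0*1*5)) = 1/(2*(39 + 0)) = (½)/39 = (½)*(1/39) = 1/78)
-3711 - l((-5)²) = -3711 - 1*1/78 = -3711 - 1/78 = -289459/78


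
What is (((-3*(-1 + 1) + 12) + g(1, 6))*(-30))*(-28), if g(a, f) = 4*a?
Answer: 13440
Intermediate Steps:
(((-3*(-1 + 1) + 12) + g(1, 6))*(-30))*(-28) = (((-3*(-1 + 1) + 12) + 4*1)*(-30))*(-28) = (((-3*0 + 12) + 4)*(-30))*(-28) = (((0 + 12) + 4)*(-30))*(-28) = ((12 + 4)*(-30))*(-28) = (16*(-30))*(-28) = -480*(-28) = 13440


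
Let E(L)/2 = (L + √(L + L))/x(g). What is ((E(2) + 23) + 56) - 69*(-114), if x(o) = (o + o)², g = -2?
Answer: 15891/2 ≈ 7945.5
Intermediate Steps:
x(o) = 4*o² (x(o) = (2*o)² = 4*o²)
E(L) = L/8 + √2*√L/8 (E(L) = 2*((L + √(L + L))/((4*(-2)²))) = 2*((L + √(2*L))/((4*4))) = 2*((L + √2*√L)/16) = 2*(L/16 + √2*√L/16) = L/8 + √2*√L/8)
((E(2) + 23) + 56) - 69*(-114) = ((((⅛)*2 + √2*√2/8) + 23) + 56) - 69*(-114) = (((¼ + ¼) + 23) + 56) + 7866 = ((½ + 23) + 56) + 7866 = (47/2 + 56) + 7866 = 159/2 + 7866 = 15891/2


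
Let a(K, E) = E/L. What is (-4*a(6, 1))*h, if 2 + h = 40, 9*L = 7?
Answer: -1368/7 ≈ -195.43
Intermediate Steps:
L = 7/9 (L = (1/9)*7 = 7/9 ≈ 0.77778)
h = 38 (h = -2 + 40 = 38)
a(K, E) = 9*E/7 (a(K, E) = E/(7/9) = E*(9/7) = 9*E/7)
(-4*a(6, 1))*h = -36/7*38 = -1368/7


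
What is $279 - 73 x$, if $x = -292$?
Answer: $21595$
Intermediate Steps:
$279 - 73 x = 279 - -21316 = 279 + 21316 = 21595$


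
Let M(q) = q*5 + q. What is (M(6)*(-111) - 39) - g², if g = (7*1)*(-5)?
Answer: -5260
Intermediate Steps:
g = -35 (g = 7*(-5) = -35)
M(q) = 6*q (M(q) = 5*q + q = 6*q)
(M(6)*(-111) - 39) - g² = ((6*6)*(-111) - 39) - 1*(-35)² = (36*(-111) - 39) - 1*1225 = (-3996 - 39) - 1225 = -4035 - 1225 = -5260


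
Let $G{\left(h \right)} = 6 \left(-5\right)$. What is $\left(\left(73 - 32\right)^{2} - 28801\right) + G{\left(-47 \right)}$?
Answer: $-27150$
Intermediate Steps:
$G{\left(h \right)} = -30$
$\left(\left(73 - 32\right)^{2} - 28801\right) + G{\left(-47 \right)} = \left(\left(73 - 32\right)^{2} - 28801\right) - 30 = \left(41^{2} - 28801\right) - 30 = \left(1681 - 28801\right) - 30 = -27120 - 30 = -27150$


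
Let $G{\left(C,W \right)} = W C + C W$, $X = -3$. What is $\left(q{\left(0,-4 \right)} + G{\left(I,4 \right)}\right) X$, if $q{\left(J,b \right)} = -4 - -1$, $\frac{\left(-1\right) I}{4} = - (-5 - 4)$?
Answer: $873$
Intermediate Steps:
$I = -36$ ($I = - 4 \left(- (-5 - 4)\right) = - 4 \left(\left(-1\right) \left(-9\right)\right) = \left(-4\right) 9 = -36$)
$G{\left(C,W \right)} = 2 C W$ ($G{\left(C,W \right)} = C W + C W = 2 C W$)
$q{\left(J,b \right)} = -3$ ($q{\left(J,b \right)} = -4 + 1 = -3$)
$\left(q{\left(0,-4 \right)} + G{\left(I,4 \right)}\right) X = \left(-3 + 2 \left(-36\right) 4\right) \left(-3\right) = \left(-3 - 288\right) \left(-3\right) = \left(-291\right) \left(-3\right) = 873$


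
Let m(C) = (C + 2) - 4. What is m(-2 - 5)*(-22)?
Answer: 198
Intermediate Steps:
m(C) = -2 + C (m(C) = (2 + C) - 4 = -2 + C)
m(-2 - 5)*(-22) = (-2 + (-2 - 5))*(-22) = (-2 - 7)*(-22) = -9*(-22) = 198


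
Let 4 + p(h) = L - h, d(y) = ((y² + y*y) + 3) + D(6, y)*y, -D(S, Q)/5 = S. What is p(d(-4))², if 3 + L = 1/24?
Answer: 15108769/576 ≈ 26231.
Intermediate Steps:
D(S, Q) = -5*S
d(y) = 3 - 30*y + 2*y² (d(y) = ((y² + y*y) + 3) + (-5*6)*y = ((y² + y²) + 3) - 30*y = (2*y² + 3) - 30*y = (3 + 2*y²) - 30*y = 3 - 30*y + 2*y²)
L = -71/24 (L = -3 + 1/24 = -71/24 ≈ -2.9583)
p(h) = -167/24 - h (p(h) = -4 + (-71/24 - h) = -167/24 - h)
p(d(-4))² = (-167/24 - (3 - 30*(-4) + 2*(-4)²))² = (-167/24 - (3 + 120 + 2*16))² = (-167/24 - (3 + 120 + 32))² = (-167/24 - 1*155)² = (-167/24 - 155)² = (-3887/24)² = 15108769/576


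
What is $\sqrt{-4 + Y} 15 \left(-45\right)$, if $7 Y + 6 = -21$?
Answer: $- \frac{675 i \sqrt{385}}{7} \approx - 1892.1 i$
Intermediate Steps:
$Y = - \frac{27}{7}$ ($Y = - \frac{6}{7} + \frac{1}{7} \left(-21\right) = - \frac{6}{7} - 3 = - \frac{27}{7} \approx -3.8571$)
$\sqrt{-4 + Y} 15 \left(-45\right) = \sqrt{-4 - \frac{27}{7}} \cdot 15 \left(-45\right) = \sqrt{- \frac{55}{7}} \cdot 15 \left(-45\right) = \frac{i \sqrt{385}}{7} \cdot 15 \left(-45\right) = \frac{15 i \sqrt{385}}{7} \left(-45\right) = - \frac{675 i \sqrt{385}}{7}$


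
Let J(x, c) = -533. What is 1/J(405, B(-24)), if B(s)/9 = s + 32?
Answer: -1/533 ≈ -0.0018762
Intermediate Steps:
B(s) = 288 + 9*s (B(s) = 9*(s + 32) = 9*(32 + s) = 288 + 9*s)
1/J(405, B(-24)) = 1/(-533) = -1/533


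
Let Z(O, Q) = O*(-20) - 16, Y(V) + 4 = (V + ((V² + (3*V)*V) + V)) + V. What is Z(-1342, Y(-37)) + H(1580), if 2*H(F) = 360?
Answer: 27004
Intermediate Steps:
H(F) = 180 (H(F) = (½)*360 = 180)
Y(V) = -4 + 3*V + 4*V² (Y(V) = -4 + ((V + ((V² + (3*V)*V) + V)) + V) = -4 + ((V + ((V² + 3*V²) + V)) + V) = -4 + ((V + (4*V² + V)) + V) = -4 + ((V + (V + 4*V²)) + V) = -4 + ((2*V + 4*V²) + V) = -4 + (3*V + 4*V²) = -4 + 3*V + 4*V²)
Z(O, Q) = -16 - 20*O (Z(O, Q) = -20*O - 16 = -16 - 20*O)
Z(-1342, Y(-37)) + H(1580) = (-16 - 20*(-1342)) + 180 = (-16 + 26840) + 180 = 26824 + 180 = 27004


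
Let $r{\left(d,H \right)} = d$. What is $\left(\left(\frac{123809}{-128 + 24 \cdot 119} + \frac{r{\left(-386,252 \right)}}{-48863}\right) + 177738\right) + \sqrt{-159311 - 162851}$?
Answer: $\frac{23698217579007}{133298264} + i \sqrt{322162} \approx 1.7778 \cdot 10^{5} + 567.59 i$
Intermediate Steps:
$\left(\left(\frac{123809}{-128 + 24 \cdot 119} + \frac{r{\left(-386,252 \right)}}{-48863}\right) + 177738\right) + \sqrt{-159311 - 162851} = \left(\left(\frac{123809}{-128 + 24 \cdot 119} - \frac{386}{-48863}\right) + 177738\right) + \sqrt{-159311 - 162851} = \left(\left(\frac{123809}{-128 + 2856} - - \frac{386}{48863}\right) + 177738\right) + \sqrt{-322162} = \left(\left(\frac{123809}{2728} + \frac{386}{48863}\right) + 177738\right) + i \sqrt{322162} = \left(\frac{6050732175}{133298264} + 177738\right) + i \sqrt{322162} = \frac{23698217579007}{133298264} + i \sqrt{322162}$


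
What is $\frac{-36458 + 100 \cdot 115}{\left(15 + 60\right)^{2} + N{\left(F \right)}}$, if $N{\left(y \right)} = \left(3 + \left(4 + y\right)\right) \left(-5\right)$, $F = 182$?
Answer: $- \frac{12479}{2340} \approx -5.3329$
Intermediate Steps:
$N{\left(y \right)} = -35 - 5 y$ ($N{\left(y \right)} = \left(7 + y\right) \left(-5\right) = -35 - 5 y$)
$\frac{-36458 + 100 \cdot 115}{\left(15 + 60\right)^{2} + N{\left(F \right)}} = \frac{-36458 + 100 \cdot 115}{\left(15 + 60\right)^{2} - 945} = \frac{-36458 + 11500}{75^{2} - 945} = - \frac{24958}{5625 - 945} = - \frac{24958}{4680} = \left(-24958\right) \frac{1}{4680} = - \frac{12479}{2340}$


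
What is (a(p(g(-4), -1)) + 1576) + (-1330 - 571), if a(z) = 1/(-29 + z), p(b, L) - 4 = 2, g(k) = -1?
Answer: -7476/23 ≈ -325.04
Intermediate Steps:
p(b, L) = 6 (p(b, L) = 4 + 2 = 6)
(a(p(g(-4), -1)) + 1576) + (-1330 - 571) = (1/(-29 + 6) + 1576) + (-1330 - 571) = (1/(-23) + 1576) - 1901 = (-1/23 + 1576) - 1901 = 36247/23 - 1901 = -7476/23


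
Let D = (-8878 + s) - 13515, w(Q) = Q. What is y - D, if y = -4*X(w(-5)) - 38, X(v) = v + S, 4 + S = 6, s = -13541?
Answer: 35908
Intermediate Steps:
S = 2 (S = -4 + 6 = 2)
X(v) = 2 + v (X(v) = v + 2 = 2 + v)
y = -26 (y = -4*(2 - 5) - 38 = -4*(-3) - 38 = 12 - 38 = -26)
D = -35934 (D = (-8878 - 13541) - 13515 = -22419 - 13515 = -35934)
y - D = -26 - 1*(-35934) = -26 + 35934 = 35908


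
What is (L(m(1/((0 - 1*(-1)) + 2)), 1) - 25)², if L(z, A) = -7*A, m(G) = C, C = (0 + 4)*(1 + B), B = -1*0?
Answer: 1024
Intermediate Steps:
B = 0
C = 4 (C = (0 + 4)*(1 + 0) = 4*1 = 4)
m(G) = 4
(L(m(1/((0 - 1*(-1)) + 2)), 1) - 25)² = (-7*1 - 25)² = (-7 - 25)² = (-32)² = 1024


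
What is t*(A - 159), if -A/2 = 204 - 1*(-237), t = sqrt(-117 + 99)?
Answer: -3123*I*sqrt(2) ≈ -4416.6*I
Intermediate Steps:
t = 3*I*sqrt(2) (t = sqrt(-18) = 3*I*sqrt(2) ≈ 4.2426*I)
A = -882 (A = -2*(204 - 1*(-237)) = -2*(204 + 237) = -2*441 = -882)
t*(A - 159) = (3*I*sqrt(2))*(-882 - 159) = (3*I*sqrt(2))*(-1041) = -3123*I*sqrt(2)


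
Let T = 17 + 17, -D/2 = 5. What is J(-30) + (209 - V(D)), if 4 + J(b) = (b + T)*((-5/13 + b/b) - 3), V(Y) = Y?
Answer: 2671/13 ≈ 205.46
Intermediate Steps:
D = -10 (D = -2*5 = -10)
T = 34
J(b) = -1106/13 - 31*b/13 (J(b) = -4 + (b + 34)*((-5/13 + b/b) - 3) = -4 + (34 + b)*((-5*1/13 + 1) - 3) = -4 + (34 + b)*((-5/13 + 1) - 3) = -4 + (34 + b)*(8/13 - 3) = -4 + (34 + b)*(-31/13) = -4 + (-1054/13 - 31*b/13) = -1106/13 - 31*b/13)
J(-30) + (209 - V(D)) = (-1106/13 - 31/13*(-30)) + (209 - 1*(-10)) = (-1106/13 + 930/13) + (209 + 10) = -176/13 + 219 = 2671/13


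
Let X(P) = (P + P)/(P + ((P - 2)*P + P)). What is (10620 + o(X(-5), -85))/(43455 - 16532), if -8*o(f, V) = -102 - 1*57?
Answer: 85119/215384 ≈ 0.39520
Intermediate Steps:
X(P) = 2*P/(2*P + P*(-2 + P)) (X(P) = (2*P)/(P + ((-2 + P)*P + P)) = (2*P)/(P + (P*(-2 + P) + P)) = (2*P)/(P + (P + P*(-2 + P))) = (2*P)/(2*P + P*(-2 + P)) = 2*P/(2*P + P*(-2 + P)))
o(f, V) = 159/8 (o(f, V) = -(-102 - 1*57)/8 = -(-102 - 57)/8 = -⅛*(-159) = 159/8)
(10620 + o(X(-5), -85))/(43455 - 16532) = (10620 + 159/8)/(43455 - 16532) = (85119/8)/26923 = (85119/8)*(1/26923) = 85119/215384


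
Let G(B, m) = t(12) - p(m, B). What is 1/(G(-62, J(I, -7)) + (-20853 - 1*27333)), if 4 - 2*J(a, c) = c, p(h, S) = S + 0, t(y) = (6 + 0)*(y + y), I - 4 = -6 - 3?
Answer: -1/47980 ≈ -2.0842e-5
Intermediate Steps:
I = -5 (I = 4 + (-6 - 3) = 4 - 9 = -5)
t(y) = 12*y (t(y) = 6*(2*y) = 12*y)
p(h, S) = S
J(a, c) = 2 - c/2
G(B, m) = 144 - B (G(B, m) = 12*12 - B = 144 - B)
1/(G(-62, J(I, -7)) + (-20853 - 1*27333)) = 1/((144 - 1*(-62)) + (-20853 - 1*27333)) = 1/((144 + 62) + (-20853 - 27333)) = 1/(206 - 48186) = 1/(-47980) = -1/47980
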